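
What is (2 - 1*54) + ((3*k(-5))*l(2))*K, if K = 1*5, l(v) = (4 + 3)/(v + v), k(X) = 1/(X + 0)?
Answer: -229/4 ≈ -57.250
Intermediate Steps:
k(X) = 1/X
l(v) = 7/(2*v) (l(v) = 7/((2*v)) = 7*(1/(2*v)) = 7/(2*v))
K = 5
(2 - 1*54) + ((3*k(-5))*l(2))*K = (2 - 1*54) + ((3/(-5))*((7/2)/2))*5 = (2 - 54) + ((3*(-⅕))*((7/2)*(½)))*5 = -52 - ⅗*7/4*5 = -52 - 21/20*5 = -52 - 21/4 = -229/4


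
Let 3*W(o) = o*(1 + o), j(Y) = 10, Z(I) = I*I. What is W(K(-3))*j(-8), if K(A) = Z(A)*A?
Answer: 2340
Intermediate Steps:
Z(I) = I²
K(A) = A³ (K(A) = A²*A = A³)
W(o) = o*(1 + o)/3 (W(o) = (o*(1 + o))/3 = o*(1 + o)/3)
W(K(-3))*j(-8) = ((⅓)*(-3)³*(1 + (-3)³))*10 = ((⅓)*(-27)*(1 - 27))*10 = ((⅓)*(-27)*(-26))*10 = 234*10 = 2340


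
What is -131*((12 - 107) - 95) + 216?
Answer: 25106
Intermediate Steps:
-131*((12 - 107) - 95) + 216 = -131*(-95 - 95) + 216 = -131*(-190) + 216 = 24890 + 216 = 25106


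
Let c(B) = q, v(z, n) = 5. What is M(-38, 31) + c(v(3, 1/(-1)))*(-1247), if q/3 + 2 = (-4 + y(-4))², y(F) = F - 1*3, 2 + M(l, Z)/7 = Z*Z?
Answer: -438466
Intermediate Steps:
M(l, Z) = -14 + 7*Z² (M(l, Z) = -14 + 7*(Z*Z) = -14 + 7*Z²)
y(F) = -3 + F (y(F) = F - 3 = -3 + F)
q = 357 (q = -6 + 3*(-4 + (-3 - 4))² = -6 + 3*(-4 - 7)² = -6 + 3*(-11)² = -6 + 3*121 = -6 + 363 = 357)
c(B) = 357
M(-38, 31) + c(v(3, 1/(-1)))*(-1247) = (-14 + 7*31²) + 357*(-1247) = (-14 + 7*961) - 445179 = (-14 + 6727) - 445179 = 6713 - 445179 = -438466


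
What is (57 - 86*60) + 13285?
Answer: 8182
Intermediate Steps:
(57 - 86*60) + 13285 = (57 - 5160) + 13285 = -5103 + 13285 = 8182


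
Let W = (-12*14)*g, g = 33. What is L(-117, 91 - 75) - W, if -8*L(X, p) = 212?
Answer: 11035/2 ≈ 5517.5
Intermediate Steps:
L(X, p) = -53/2 (L(X, p) = -1/8*212 = -53/2)
W = -5544 (W = -12*14*33 = -168*33 = -5544)
L(-117, 91 - 75) - W = -53/2 - 1*(-5544) = -53/2 + 5544 = 11035/2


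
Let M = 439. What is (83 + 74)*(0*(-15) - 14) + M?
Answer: -1759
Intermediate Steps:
(83 + 74)*(0*(-15) - 14) + M = (83 + 74)*(0*(-15) - 14) + 439 = 157*(0 - 14) + 439 = 157*(-14) + 439 = -2198 + 439 = -1759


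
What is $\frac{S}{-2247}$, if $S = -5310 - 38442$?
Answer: $\frac{14584}{749} \approx 19.471$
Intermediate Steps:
$S = -43752$ ($S = -5310 - 38442 = -43752$)
$\frac{S}{-2247} = - \frac{43752}{-2247} = \left(-43752\right) \left(- \frac{1}{2247}\right) = \frac{14584}{749}$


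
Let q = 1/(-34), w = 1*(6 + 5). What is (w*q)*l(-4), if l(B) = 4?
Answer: -22/17 ≈ -1.2941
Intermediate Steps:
w = 11 (w = 1*11 = 11)
q = -1/34 ≈ -0.029412
(w*q)*l(-4) = (11*(-1/34))*4 = -11/34*4 = -22/17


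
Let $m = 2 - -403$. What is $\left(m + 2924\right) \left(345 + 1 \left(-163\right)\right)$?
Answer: $605878$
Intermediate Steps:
$m = 405$ ($m = 2 + 403 = 405$)
$\left(m + 2924\right) \left(345 + 1 \left(-163\right)\right) = \left(405 + 2924\right) \left(345 + 1 \left(-163\right)\right) = 3329 \left(345 - 163\right) = 3329 \cdot 182 = 605878$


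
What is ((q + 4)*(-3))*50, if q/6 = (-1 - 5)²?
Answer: -33000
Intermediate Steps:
q = 216 (q = 6*(-1 - 5)² = 6*(-6)² = 6*36 = 216)
((q + 4)*(-3))*50 = ((216 + 4)*(-3))*50 = (220*(-3))*50 = -660*50 = -33000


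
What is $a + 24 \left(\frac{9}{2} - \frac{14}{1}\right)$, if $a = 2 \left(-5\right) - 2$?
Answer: $-240$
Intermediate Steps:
$a = -12$ ($a = -10 - 2 = -12$)
$a + 24 \left(\frac{9}{2} - \frac{14}{1}\right) = -12 + 24 \left(\frac{9}{2} - \frac{14}{1}\right) = -12 + 24 \left(9 \cdot \frac{1}{2} - 14\right) = -12 + 24 \left(\frac{9}{2} - 14\right) = -12 + 24 \left(- \frac{19}{2}\right) = -12 - 228 = -240$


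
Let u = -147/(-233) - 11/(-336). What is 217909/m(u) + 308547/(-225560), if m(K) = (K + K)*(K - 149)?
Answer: -6032454740388306333/5443675694867944 ≈ -1108.2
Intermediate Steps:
u = 51955/78288 (u = -147*(-1/233) - 11*(-1/336) = 147/233 + 11/336 = 51955/78288 ≈ 0.66364)
m(K) = 2*K*(-149 + K) (m(K) = (2*K)*(-149 + K) = 2*K*(-149 + K))
217909/m(u) + 308547/(-225560) = 217909/((2*(51955/78288)*(-149 + 51955/78288))) + 308547/(-225560) = 217909/((2*(51955/78288)*(-11612957/78288))) + 308547*(-1/225560) = 217909/(-603351180935/3064505472) - 308547/225560 = 217909*(-3064505472/603351180935) - 308547/225560 = -667783322898048/603351180935 - 308547/225560 = -6032454740388306333/5443675694867944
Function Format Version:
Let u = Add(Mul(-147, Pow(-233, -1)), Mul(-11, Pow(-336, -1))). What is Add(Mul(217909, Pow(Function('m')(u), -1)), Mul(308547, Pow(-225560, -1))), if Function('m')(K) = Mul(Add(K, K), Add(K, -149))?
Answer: Rational(-6032454740388306333, 5443675694867944) ≈ -1108.2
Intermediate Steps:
u = Rational(51955, 78288) (u = Add(Mul(-147, Rational(-1, 233)), Mul(-11, Rational(-1, 336))) = Add(Rational(147, 233), Rational(11, 336)) = Rational(51955, 78288) ≈ 0.66364)
Function('m')(K) = Mul(2, K, Add(-149, K)) (Function('m')(K) = Mul(Mul(2, K), Add(-149, K)) = Mul(2, K, Add(-149, K)))
Add(Mul(217909, Pow(Function('m')(u), -1)), Mul(308547, Pow(-225560, -1))) = Add(Mul(217909, Pow(Mul(2, Rational(51955, 78288), Add(-149, Rational(51955, 78288))), -1)), Mul(308547, Pow(-225560, -1))) = Add(Mul(217909, Pow(Mul(2, Rational(51955, 78288), Rational(-11612957, 78288)), -1)), Mul(308547, Rational(-1, 225560))) = Add(Mul(217909, Pow(Rational(-603351180935, 3064505472), -1)), Rational(-308547, 225560)) = Add(Mul(217909, Rational(-3064505472, 603351180935)), Rational(-308547, 225560)) = Add(Rational(-667783322898048, 603351180935), Rational(-308547, 225560)) = Rational(-6032454740388306333, 5443675694867944)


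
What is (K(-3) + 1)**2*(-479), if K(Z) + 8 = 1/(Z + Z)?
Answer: -885671/36 ≈ -24602.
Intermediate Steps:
K(Z) = -8 + 1/(2*Z) (K(Z) = -8 + 1/(Z + Z) = -8 + 1/(2*Z))
(K(-3) + 1)**2*(-479) = ((-8 + (1/2)/(-3)) + 1)**2*(-479) = ((-8 + (1/2)*(-1/3)) + 1)**2*(-479) = ((-8 - 1/6) + 1)**2*(-479) = (-49/6 + 1)**2*(-479) = (-43/6)**2*(-479) = (1849/36)*(-479) = -885671/36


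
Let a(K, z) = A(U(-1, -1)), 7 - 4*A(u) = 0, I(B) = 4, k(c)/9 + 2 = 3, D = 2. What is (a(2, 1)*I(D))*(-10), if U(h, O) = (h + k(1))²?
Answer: -70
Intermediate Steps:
k(c) = 9 (k(c) = -18 + 9*3 = -18 + 27 = 9)
U(h, O) = (9 + h)² (U(h, O) = (h + 9)² = (9 + h)²)
A(u) = 7/4 (A(u) = 7/4 - ¼*0 = 7/4 + 0 = 7/4)
a(K, z) = 7/4
(a(2, 1)*I(D))*(-10) = ((7/4)*4)*(-10) = 7*(-10) = -70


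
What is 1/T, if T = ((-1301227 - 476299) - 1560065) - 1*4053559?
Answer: -1/7391150 ≈ -1.3530e-7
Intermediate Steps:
T = -7391150 (T = (-1777526 - 1560065) - 4053559 = -3337591 - 4053559 = -7391150)
1/T = 1/(-7391150) = -1/7391150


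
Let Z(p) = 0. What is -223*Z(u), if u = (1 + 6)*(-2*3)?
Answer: 0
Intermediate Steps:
u = -42 (u = 7*(-6) = -42)
-223*Z(u) = -223*0 = 0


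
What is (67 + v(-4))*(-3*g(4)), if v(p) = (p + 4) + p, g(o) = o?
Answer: -756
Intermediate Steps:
v(p) = 4 + 2*p (v(p) = (4 + p) + p = 4 + 2*p)
(67 + v(-4))*(-3*g(4)) = (67 + (4 + 2*(-4)))*(-3*4) = (67 + (4 - 8))*(-12) = (67 - 4)*(-12) = 63*(-12) = -756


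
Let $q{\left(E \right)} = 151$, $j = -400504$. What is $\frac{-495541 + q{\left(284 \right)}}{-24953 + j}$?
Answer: $\frac{165130}{141819} \approx 1.1644$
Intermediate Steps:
$\frac{-495541 + q{\left(284 \right)}}{-24953 + j} = \frac{-495541 + 151}{-24953 - 400504} = - \frac{495390}{-425457} = \left(-495390\right) \left(- \frac{1}{425457}\right) = \frac{165130}{141819}$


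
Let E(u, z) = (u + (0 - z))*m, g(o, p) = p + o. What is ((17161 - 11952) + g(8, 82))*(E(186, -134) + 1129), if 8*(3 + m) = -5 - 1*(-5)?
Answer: 895531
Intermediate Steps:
m = -3 (m = -3 + (-5 - 1*(-5))/8 = -3 + (-5 + 5)/8 = -3 + (⅛)*0 = -3 + 0 = -3)
g(o, p) = o + p
E(u, z) = -3*u + 3*z (E(u, z) = (u + (0 - z))*(-3) = (u - z)*(-3) = -3*u + 3*z)
((17161 - 11952) + g(8, 82))*(E(186, -134) + 1129) = ((17161 - 11952) + (8 + 82))*((-3*186 + 3*(-134)) + 1129) = (5209 + 90)*((-558 - 402) + 1129) = 5299*(-960 + 1129) = 5299*169 = 895531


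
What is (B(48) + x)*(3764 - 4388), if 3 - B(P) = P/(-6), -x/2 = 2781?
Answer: 3463824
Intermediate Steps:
x = -5562 (x = -2*2781 = -5562)
B(P) = 3 + P/6 (B(P) = 3 - P/(-6) = 3 - P*(-1)/6 = 3 - (-1)*P/6 = 3 + P/6)
(B(48) + x)*(3764 - 4388) = ((3 + (⅙)*48) - 5562)*(3764 - 4388) = ((3 + 8) - 5562)*(-624) = (11 - 5562)*(-624) = -5551*(-624) = 3463824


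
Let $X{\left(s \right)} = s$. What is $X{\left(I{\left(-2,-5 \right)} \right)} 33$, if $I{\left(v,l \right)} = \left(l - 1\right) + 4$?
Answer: $-66$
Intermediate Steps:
$I{\left(v,l \right)} = 3 + l$ ($I{\left(v,l \right)} = \left(-1 + l\right) + 4 = 3 + l$)
$X{\left(I{\left(-2,-5 \right)} \right)} 33 = \left(3 - 5\right) 33 = \left(-2\right) 33 = -66$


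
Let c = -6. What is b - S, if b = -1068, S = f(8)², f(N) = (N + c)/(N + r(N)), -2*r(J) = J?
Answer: -4273/4 ≈ -1068.3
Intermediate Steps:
r(J) = -J/2
f(N) = 2*(-6 + N)/N (f(N) = (N - 6)/(N - N/2) = (-6 + N)/((N/2)) = (-6 + N)*(2/N) = 2*(-6 + N)/N)
S = ¼ (S = (2 - 12/8)² = (2 - 12*⅛)² = (2 - 3/2)² = (½)² = ¼ ≈ 0.25000)
b - S = -1068 - 1*¼ = -1068 - ¼ = -4273/4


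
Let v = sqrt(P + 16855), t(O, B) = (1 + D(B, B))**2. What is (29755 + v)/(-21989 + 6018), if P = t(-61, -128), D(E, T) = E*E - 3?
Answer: -29755/15971 - 41*sqrt(159659)/15971 ≈ -2.8888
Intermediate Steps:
D(E, T) = -3 + E**2 (D(E, T) = E**2 - 3 = -3 + E**2)
t(O, B) = (-2 + B**2)**2 (t(O, B) = (1 + (-3 + B**2))**2 = (-2 + B**2)**2)
P = 268369924 (P = (-2 + (-128)**2)**2 = (-2 + 16384)**2 = 16382**2 = 268369924)
v = 41*sqrt(159659) (v = sqrt(268369924 + 16855) = sqrt(268386779) = 41*sqrt(159659) ≈ 16383.)
(29755 + v)/(-21989 + 6018) = (29755 + 41*sqrt(159659))/(-21989 + 6018) = (29755 + 41*sqrt(159659))/(-15971) = (29755 + 41*sqrt(159659))*(-1/15971) = -29755/15971 - 41*sqrt(159659)/15971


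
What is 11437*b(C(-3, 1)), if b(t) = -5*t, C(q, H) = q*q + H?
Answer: -571850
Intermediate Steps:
C(q, H) = H + q**2 (C(q, H) = q**2 + H = H + q**2)
11437*b(C(-3, 1)) = 11437*(-5*(1 + (-3)**2)) = 11437*(-5*(1 + 9)) = 11437*(-5*10) = 11437*(-50) = -571850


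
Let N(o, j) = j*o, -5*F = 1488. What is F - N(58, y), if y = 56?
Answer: -17728/5 ≈ -3545.6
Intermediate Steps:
F = -1488/5 (F = -⅕*1488 = -1488/5 ≈ -297.60)
F - N(58, y) = -1488/5 - 56*58 = -1488/5 - 1*3248 = -1488/5 - 3248 = -17728/5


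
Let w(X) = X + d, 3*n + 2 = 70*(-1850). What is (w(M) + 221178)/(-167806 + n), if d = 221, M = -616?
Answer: -662349/632920 ≈ -1.0465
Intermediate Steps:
n = -129502/3 (n = -⅔ + (70*(-1850))/3 = -⅔ + (⅓)*(-129500) = -⅔ - 129500/3 = -129502/3 ≈ -43167.)
w(X) = 221 + X (w(X) = X + 221 = 221 + X)
(w(M) + 221178)/(-167806 + n) = ((221 - 616) + 221178)/(-167806 - 129502/3) = (-395 + 221178)/(-632920/3) = 220783*(-3/632920) = -662349/632920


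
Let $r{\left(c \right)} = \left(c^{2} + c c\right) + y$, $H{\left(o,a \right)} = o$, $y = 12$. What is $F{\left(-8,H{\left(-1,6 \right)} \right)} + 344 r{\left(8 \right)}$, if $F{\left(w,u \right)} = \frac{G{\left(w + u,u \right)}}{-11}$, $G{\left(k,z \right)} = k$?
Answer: $\frac{529769}{11} \approx 48161.0$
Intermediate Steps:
$r{\left(c \right)} = 12 + 2 c^{2}$ ($r{\left(c \right)} = \left(c^{2} + c c\right) + 12 = \left(c^{2} + c^{2}\right) + 12 = 2 c^{2} + 12 = 12 + 2 c^{2}$)
$F{\left(w,u \right)} = - \frac{u}{11} - \frac{w}{11}$ ($F{\left(w,u \right)} = \frac{w + u}{-11} = \left(u + w\right) \left(- \frac{1}{11}\right) = - \frac{u}{11} - \frac{w}{11}$)
$F{\left(-8,H{\left(-1,6 \right)} \right)} + 344 r{\left(8 \right)} = \left(\left(- \frac{1}{11}\right) \left(-1\right) - - \frac{8}{11}\right) + 344 \left(12 + 2 \cdot 8^{2}\right) = \left(\frac{1}{11} + \frac{8}{11}\right) + 344 \left(12 + 2 \cdot 64\right) = \frac{9}{11} + 344 \left(12 + 128\right) = \frac{9}{11} + 344 \cdot 140 = \frac{9}{11} + 48160 = \frac{529769}{11}$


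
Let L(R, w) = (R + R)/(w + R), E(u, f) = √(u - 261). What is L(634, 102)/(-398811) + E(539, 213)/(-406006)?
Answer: -317/73381224 - √278/406006 ≈ -4.5387e-5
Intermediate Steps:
E(u, f) = √(-261 + u)
L(R, w) = 2*R/(R + w) (L(R, w) = (2*R)/(R + w) = 2*R/(R + w))
L(634, 102)/(-398811) + E(539, 213)/(-406006) = (2*634/(634 + 102))/(-398811) + √(-261 + 539)/(-406006) = (2*634/736)*(-1/398811) + √278*(-1/406006) = (2*634*(1/736))*(-1/398811) - √278/406006 = (317/184)*(-1/398811) - √278/406006 = -317/73381224 - √278/406006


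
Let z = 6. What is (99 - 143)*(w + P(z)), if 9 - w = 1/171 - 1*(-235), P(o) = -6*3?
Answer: 1835900/171 ≈ 10736.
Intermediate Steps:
P(o) = -18
w = -38647/171 (w = 9 - (1/171 - 1*(-235)) = 9 - (1/171 + 235) = 9 - 1*40186/171 = 9 - 40186/171 = -38647/171 ≈ -226.01)
(99 - 143)*(w + P(z)) = (99 - 143)*(-38647/171 - 18) = -44*(-41725/171) = 1835900/171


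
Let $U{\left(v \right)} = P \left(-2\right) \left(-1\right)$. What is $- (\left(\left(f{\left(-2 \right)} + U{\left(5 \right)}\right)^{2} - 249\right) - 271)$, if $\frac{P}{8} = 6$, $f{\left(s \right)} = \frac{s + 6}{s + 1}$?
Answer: $-7944$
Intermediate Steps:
$f{\left(s \right)} = \frac{6 + s}{1 + s}$
$P = 48$ ($P = 8 \cdot 6 = 48$)
$U{\left(v \right)} = 96$ ($U{\left(v \right)} = 48 \left(-2\right) \left(-1\right) = \left(-96\right) \left(-1\right) = 96$)
$- (\left(\left(f{\left(-2 \right)} + U{\left(5 \right)}\right)^{2} - 249\right) - 271) = - (\left(\left(\frac{6 - 2}{1 - 2} + 96\right)^{2} - 249\right) - 271) = - (\left(\left(\frac{1}{-1} \cdot 4 + 96\right)^{2} - 249\right) - 271) = - (\left(\left(\left(-1\right) 4 + 96\right)^{2} - 249\right) - 271) = - (\left(\left(-4 + 96\right)^{2} - 249\right) - 271) = - (\left(92^{2} - 249\right) - 271) = - (\left(8464 - 249\right) - 271) = - (8215 - 271) = \left(-1\right) 7944 = -7944$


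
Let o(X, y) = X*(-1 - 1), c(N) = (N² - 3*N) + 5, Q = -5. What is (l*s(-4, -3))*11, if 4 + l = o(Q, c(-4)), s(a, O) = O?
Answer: -198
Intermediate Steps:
c(N) = 5 + N² - 3*N
o(X, y) = -2*X (o(X, y) = X*(-2) = -2*X)
l = 6 (l = -4 - 2*(-5) = -4 + 10 = 6)
(l*s(-4, -3))*11 = (6*(-3))*11 = -18*11 = -198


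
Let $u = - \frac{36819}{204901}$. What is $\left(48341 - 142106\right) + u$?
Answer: $- \frac{19212579084}{204901} \approx -93765.0$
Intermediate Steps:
$u = - \frac{36819}{204901}$ ($u = \left(-36819\right) \frac{1}{204901} = - \frac{36819}{204901} \approx -0.17969$)
$\left(48341 - 142106\right) + u = \left(48341 - 142106\right) - \frac{36819}{204901} = -93765 - \frac{36819}{204901} = - \frac{19212579084}{204901}$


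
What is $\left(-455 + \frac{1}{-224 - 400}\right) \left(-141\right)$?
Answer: $\frac{13344287}{208} \approx 64155.0$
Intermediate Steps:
$\left(-455 + \frac{1}{-224 - 400}\right) \left(-141\right) = \left(-455 + \frac{1}{-624}\right) \left(-141\right) = \left(-455 - \frac{1}{624}\right) \left(-141\right) = \left(- \frac{283921}{624}\right) \left(-141\right) = \frac{13344287}{208}$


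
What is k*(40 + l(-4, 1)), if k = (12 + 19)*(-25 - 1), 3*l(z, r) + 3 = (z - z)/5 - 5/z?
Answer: -190619/6 ≈ -31770.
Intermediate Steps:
l(z, r) = -1 - 5/(3*z) (l(z, r) = -1 + ((z - z)/5 - 5/z)/3 = -1 + (0*(⅕) - 5/z)/3 = -1 + (0 - 5/z)/3 = -1 + (-5/z)/3 = -1 - 5/(3*z))
k = -806 (k = 31*(-26) = -806)
k*(40 + l(-4, 1)) = -806*(40 + (-5/3 - 1*(-4))/(-4)) = -806*(40 - (-5/3 + 4)/4) = -806*(40 - ¼*7/3) = -806*(40 - 7/12) = -806*473/12 = -190619/6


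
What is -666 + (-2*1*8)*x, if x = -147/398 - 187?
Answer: 464050/199 ≈ 2331.9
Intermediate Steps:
x = -74573/398 (x = -147*1/398 - 187 = -147/398 - 187 = -74573/398 ≈ -187.37)
-666 + (-2*1*8)*x = -666 + (-2*1*8)*(-74573/398) = -666 - 2*8*(-74573/398) = -666 - 16*(-74573/398) = -666 + 596584/199 = 464050/199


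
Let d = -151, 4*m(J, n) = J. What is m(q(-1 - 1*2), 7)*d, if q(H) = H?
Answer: 453/4 ≈ 113.25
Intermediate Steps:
m(J, n) = J/4
m(q(-1 - 1*2), 7)*d = ((-1 - 1*2)/4)*(-151) = ((-1 - 2)/4)*(-151) = ((1/4)*(-3))*(-151) = -3/4*(-151) = 453/4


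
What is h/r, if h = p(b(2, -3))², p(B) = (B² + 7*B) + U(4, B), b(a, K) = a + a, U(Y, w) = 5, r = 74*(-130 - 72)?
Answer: -2401/14948 ≈ -0.16062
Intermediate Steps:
r = -14948 (r = 74*(-202) = -14948)
b(a, K) = 2*a
p(B) = 5 + B² + 7*B (p(B) = (B² + 7*B) + 5 = 5 + B² + 7*B)
h = 2401 (h = (5 + (2*2)² + 7*(2*2))² = (5 + 4² + 7*4)² = (5 + 16 + 28)² = 49² = 2401)
h/r = 2401/(-14948) = 2401*(-1/14948) = -2401/14948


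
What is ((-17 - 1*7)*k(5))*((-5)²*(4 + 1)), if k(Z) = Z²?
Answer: -75000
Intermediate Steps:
((-17 - 1*7)*k(5))*((-5)²*(4 + 1)) = ((-17 - 1*7)*5²)*((-5)²*(4 + 1)) = ((-17 - 7)*25)*(25*5) = -24*25*125 = -600*125 = -75000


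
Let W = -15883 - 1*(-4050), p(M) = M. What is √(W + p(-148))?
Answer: I*√11981 ≈ 109.46*I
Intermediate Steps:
W = -11833 (W = -15883 + 4050 = -11833)
√(W + p(-148)) = √(-11833 - 148) = √(-11981) = I*√11981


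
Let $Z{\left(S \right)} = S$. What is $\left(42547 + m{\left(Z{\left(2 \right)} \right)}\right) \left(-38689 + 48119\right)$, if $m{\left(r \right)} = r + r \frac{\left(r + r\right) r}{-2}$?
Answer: $401161630$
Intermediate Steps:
$m{\left(r \right)} = r - r^{3}$ ($m{\left(r \right)} = r + r 2 r r \left(- \frac{1}{2}\right) = r + r 2 r^{2} \left(- \frac{1}{2}\right) = r + r \left(- r^{2}\right) = r - r^{3}$)
$\left(42547 + m{\left(Z{\left(2 \right)} \right)}\right) \left(-38689 + 48119\right) = \left(42547 + \left(2 - 2^{3}\right)\right) \left(-38689 + 48119\right) = \left(42547 + \left(2 - 8\right)\right) 9430 = \left(42547 - 6\right) 9430 = 42541 \cdot 9430 = 401161630$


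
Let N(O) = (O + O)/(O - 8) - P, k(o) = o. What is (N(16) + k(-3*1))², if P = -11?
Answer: 144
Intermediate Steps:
N(O) = 11 + 2*O/(-8 + O) (N(O) = (O + O)/(O - 8) - 1*(-11) = (2*O)/(-8 + O) + 11 = 2*O/(-8 + O) + 11 = 11 + 2*O/(-8 + O))
(N(16) + k(-3*1))² = ((-88 + 13*16)/(-8 + 16) - 3*1)² = ((-88 + 208)/8 - 3)² = ((⅛)*120 - 3)² = (15 - 3)² = 12² = 144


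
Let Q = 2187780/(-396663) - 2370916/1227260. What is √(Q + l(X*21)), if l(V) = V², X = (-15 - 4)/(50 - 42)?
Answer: 3*√29023858924446423207525665/324539088920 ≈ 49.800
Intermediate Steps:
X = -19/8 ≈ -2.3750
Q = -302119128009/40567386115 (Q = 2187780*(-1/396663) - 2370916*1/1227260 = -729260/132221 - 592729/306815 = -302119128009/40567386115 ≈ -7.4473)
√(Q + l(X*21)) = √(-302119128009/40567386115 + (-19/8*21)²) = √(-302119128009/40567386115 + (-399/8)²) = √(-302119128009/40567386115 + 159201/64) = √(6439032812701539/2596312711360) = 3*√29023858924446423207525665/324539088920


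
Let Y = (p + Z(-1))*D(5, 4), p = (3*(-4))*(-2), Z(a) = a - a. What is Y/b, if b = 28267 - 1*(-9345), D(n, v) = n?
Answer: 30/9403 ≈ 0.0031905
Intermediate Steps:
Z(a) = 0
p = 24 (p = -12*(-2) = 24)
Y = 120 (Y = (24 + 0)*5 = 24*5 = 120)
b = 37612 (b = 28267 + 9345 = 37612)
Y/b = 120/37612 = 120*(1/37612) = 30/9403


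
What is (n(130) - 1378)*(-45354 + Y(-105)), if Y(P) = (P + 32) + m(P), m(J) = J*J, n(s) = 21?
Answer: 46683514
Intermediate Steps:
m(J) = J**2
Y(P) = 32 + P + P**2 (Y(P) = (P + 32) + P**2 = (32 + P) + P**2 = 32 + P + P**2)
(n(130) - 1378)*(-45354 + Y(-105)) = (21 - 1378)*(-45354 + (32 - 105 + (-105)**2)) = -1357*(-45354 + (32 - 105 + 11025)) = -1357*(-45354 + 10952) = -1357*(-34402) = 46683514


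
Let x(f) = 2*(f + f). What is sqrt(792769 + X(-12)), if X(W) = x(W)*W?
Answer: sqrt(793345) ≈ 890.70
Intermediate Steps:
x(f) = 4*f (x(f) = 2*(2*f) = 4*f)
X(W) = 4*W**2 (X(W) = (4*W)*W = 4*W**2)
sqrt(792769 + X(-12)) = sqrt(792769 + 4*(-12)**2) = sqrt(792769 + 4*144) = sqrt(792769 + 576) = sqrt(793345)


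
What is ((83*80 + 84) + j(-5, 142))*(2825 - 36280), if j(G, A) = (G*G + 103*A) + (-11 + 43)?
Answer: -716171185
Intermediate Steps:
j(G, A) = 32 + G**2 + 103*A (j(G, A) = (G**2 + 103*A) + 32 = 32 + G**2 + 103*A)
((83*80 + 84) + j(-5, 142))*(2825 - 36280) = ((83*80 + 84) + (32 + (-5)**2 + 103*142))*(2825 - 36280) = ((6640 + 84) + (32 + 25 + 14626))*(-33455) = (6724 + 14683)*(-33455) = 21407*(-33455) = -716171185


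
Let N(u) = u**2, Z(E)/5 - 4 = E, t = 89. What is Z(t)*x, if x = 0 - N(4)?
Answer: -7440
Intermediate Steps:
Z(E) = 20 + 5*E
x = -16 (x = 0 - 1*4**2 = 0 - 1*16 = 0 - 16 = -16)
Z(t)*x = (20 + 5*89)*(-16) = (20 + 445)*(-16) = 465*(-16) = -7440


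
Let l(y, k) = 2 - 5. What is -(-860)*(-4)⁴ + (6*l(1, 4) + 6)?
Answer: 220148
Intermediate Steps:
l(y, k) = -3
-(-860)*(-4)⁴ + (6*l(1, 4) + 6) = -(-860)*(-4)⁴ + (6*(-3) + 6) = -(-860)*256 + (-18 + 6) = -43*(-5120) - 12 = 220160 - 12 = 220148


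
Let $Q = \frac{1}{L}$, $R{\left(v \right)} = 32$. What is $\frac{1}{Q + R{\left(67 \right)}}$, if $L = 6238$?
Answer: $\frac{6238}{199617} \approx 0.03125$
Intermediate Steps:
$Q = \frac{1}{6238} \approx 0.00016031$
$\frac{1}{Q + R{\left(67 \right)}} = \frac{1}{\frac{1}{6238} + 32} = \frac{1}{\frac{199617}{6238}} = \frac{6238}{199617}$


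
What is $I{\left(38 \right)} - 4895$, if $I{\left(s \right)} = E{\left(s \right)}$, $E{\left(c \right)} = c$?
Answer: $-4857$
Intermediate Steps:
$I{\left(s \right)} = s$
$I{\left(38 \right)} - 4895 = 38 - 4895 = -4857$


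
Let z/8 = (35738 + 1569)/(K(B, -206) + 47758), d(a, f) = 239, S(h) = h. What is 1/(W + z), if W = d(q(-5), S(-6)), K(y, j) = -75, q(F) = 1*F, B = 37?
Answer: 47683/11694693 ≈ 0.0040773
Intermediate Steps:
q(F) = F
W = 239
z = 298456/47683 (z = 8*((35738 + 1569)/(-75 + 47758)) = 8*(37307/47683) = 298456/47683 ≈ 6.2592)
1/(W + z) = 1/(239 + 298456/47683) = 1/(11694693/47683) = 47683/11694693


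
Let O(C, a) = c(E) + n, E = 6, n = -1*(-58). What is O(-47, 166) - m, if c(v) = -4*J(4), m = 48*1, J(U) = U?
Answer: -6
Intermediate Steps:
n = 58
m = 48
c(v) = -16 (c(v) = -4*4 = -16)
O(C, a) = 42 (O(C, a) = -16 + 58 = 42)
O(-47, 166) - m = 42 - 1*48 = 42 - 48 = -6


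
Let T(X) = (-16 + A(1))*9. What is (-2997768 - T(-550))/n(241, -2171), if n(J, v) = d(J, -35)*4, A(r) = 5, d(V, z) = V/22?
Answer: -32974359/482 ≈ -68412.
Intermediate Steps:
d(V, z) = V/22 (d(V, z) = V*(1/22) = V/22)
n(J, v) = 2*J/11 (n(J, v) = (J/22)*4 = 2*J/11)
T(X) = -99 (T(X) = (-16 + 5)*9 = -11*9 = -99)
(-2997768 - T(-550))/n(241, -2171) = (-2997768 - 1*(-99))/(((2/11)*241)) = (-2997768 + 99)/(482/11) = -2997669*11/482 = -32974359/482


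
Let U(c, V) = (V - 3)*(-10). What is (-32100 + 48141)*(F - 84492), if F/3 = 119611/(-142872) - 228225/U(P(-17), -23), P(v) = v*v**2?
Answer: -865282244992437/619112 ≈ -1.3976e+9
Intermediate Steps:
P(v) = v**3
U(c, V) = 30 - 10*V (U(c, V) = (-3 + V)*(-10) = 30 - 10*V)
F = -1631903053/619112 (F = 3*(119611/(-142872) - 228225/(30 - 10*(-23))) = 3*(119611*(-1/142872) - 228225/(30 + 230)) = 3*(-119611/142872 - 228225/260) = 3*(-119611/142872 - 228225*1/260) = 3*(-119611/142872 - 45645/52) = 3*(-1631903053/1857336) = -1631903053/619112 ≈ -2635.9)
(-32100 + 48141)*(F - 84492) = (-32100 + 48141)*(-1631903053/619112 - 84492) = 16041*(-53941914157/619112) = -865282244992437/619112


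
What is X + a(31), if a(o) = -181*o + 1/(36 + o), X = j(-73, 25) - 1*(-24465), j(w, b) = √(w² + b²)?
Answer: 1263219/67 + √5954 ≈ 18931.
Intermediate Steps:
j(w, b) = √(b² + w²)
X = 24465 + √5954 (X = √(25² + (-73)²) - 1*(-24465) = √(625 + 5329) + 24465 = √5954 + 24465 = 24465 + √5954 ≈ 24542.)
a(o) = 1/(36 + o) - 181*o
X + a(31) = (24465 + √5954) + (1 - 6516*31 - 181*31²)/(36 + 31) = (24465 + √5954) + (1 - 201996 - 181*961)/67 = (24465 + √5954) + (1 - 201996 - 173941)/67 = (24465 + √5954) + (1/67)*(-375936) = (24465 + √5954) - 375936/67 = 1263219/67 + √5954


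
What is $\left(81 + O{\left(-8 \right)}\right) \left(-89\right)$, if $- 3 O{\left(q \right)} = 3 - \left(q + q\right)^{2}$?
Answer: $- \frac{44144}{3} \approx -14715.0$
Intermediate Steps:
$O{\left(q \right)} = -1 + \frac{4 q^{2}}{3}$ ($O{\left(q \right)} = - \frac{3 - \left(q + q\right)^{2}}{3} = - \frac{3 - \left(2 q\right)^{2}}{3} = - \frac{3 - 4 q^{2}}{3} = -1 + \frac{4 q^{2}}{3}$)
$\left(81 + O{\left(-8 \right)}\right) \left(-89\right) = \left(81 - \left(1 - \frac{4 \left(-8\right)^{2}}{3}\right)\right) \left(-89\right) = \left(81 + \left(-1 + \frac{4}{3} \cdot 64\right)\right) \left(-89\right) = \left(81 + \left(-1 + \frac{256}{3}\right)\right) \left(-89\right) = \left(81 + \frac{253}{3}\right) \left(-89\right) = \frac{496}{3} \left(-89\right) = - \frac{44144}{3}$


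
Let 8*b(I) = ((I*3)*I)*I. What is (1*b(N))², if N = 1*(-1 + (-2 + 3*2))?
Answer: 6561/64 ≈ 102.52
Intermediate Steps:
N = 3 (N = 1*(-1 + (-2 + 6)) = 1*(-1 + 4) = 1*3 = 3)
b(I) = 3*I³/8 (b(I) = (((I*3)*I)*I)/8 = (((3*I)*I)*I)/8 = ((3*I²)*I)/8 = (3*I³)/8 = 3*I³/8)
(1*b(N))² = (1*((3/8)*3³))² = (1*((3/8)*27))² = (1*(81/8))² = (81/8)² = 6561/64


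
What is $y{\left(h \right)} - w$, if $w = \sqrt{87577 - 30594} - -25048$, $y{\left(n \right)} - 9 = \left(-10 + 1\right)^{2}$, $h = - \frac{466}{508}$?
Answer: $-24958 - \sqrt{56983} \approx -25197.0$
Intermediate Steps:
$h = - \frac{233}{254}$ ($h = \left(-466\right) \frac{1}{508} = - \frac{233}{254} \approx -0.91732$)
$y{\left(n \right)} = 90$ ($y{\left(n \right)} = 9 + \left(-10 + 1\right)^{2} = 9 + \left(-9\right)^{2} = 9 + 81 = 90$)
$w = 25048 + \sqrt{56983}$ ($w = \sqrt{56983} + 25048 = 25048 + \sqrt{56983} \approx 25287.0$)
$y{\left(h \right)} - w = 90 - \left(25048 + \sqrt{56983}\right) = -24958 - \sqrt{56983}$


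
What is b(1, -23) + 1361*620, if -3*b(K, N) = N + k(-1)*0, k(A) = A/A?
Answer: 2531483/3 ≈ 8.4383e+5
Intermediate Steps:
k(A) = 1
b(K, N) = -N/3 (b(K, N) = -(N + 1*0)/3 = -(N + 0)/3 = -N/3)
b(1, -23) + 1361*620 = -⅓*(-23) + 1361*620 = 23/3 + 843820 = 2531483/3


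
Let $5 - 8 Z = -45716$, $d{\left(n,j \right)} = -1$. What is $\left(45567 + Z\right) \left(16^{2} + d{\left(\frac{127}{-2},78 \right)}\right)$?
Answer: $\frac{104615535}{8} \approx 1.3077 \cdot 10^{7}$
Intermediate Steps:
$Z = \frac{45721}{8}$ ($Z = \frac{5}{8} - - \frac{11429}{2} = \frac{5}{8} + \frac{11429}{2} = \frac{45721}{8} \approx 5715.1$)
$\left(45567 + Z\right) \left(16^{2} + d{\left(\frac{127}{-2},78 \right)}\right) = \left(45567 + \frac{45721}{8}\right) \left(16^{2} - 1\right) = \frac{410257 \left(256 - 1\right)}{8} = \frac{410257}{8} \cdot 255 = \frac{104615535}{8}$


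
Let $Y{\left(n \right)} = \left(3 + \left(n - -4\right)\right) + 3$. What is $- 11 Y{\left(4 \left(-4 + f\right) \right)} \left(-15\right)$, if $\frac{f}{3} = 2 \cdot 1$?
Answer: $2970$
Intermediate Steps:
$f = 6$ ($f = 3 \cdot 2 \cdot 1 = 3 \cdot 2 = 6$)
$Y{\left(n \right)} = 10 + n$ ($Y{\left(n \right)} = \left(3 + \left(n + 4\right)\right) + 3 = \left(3 + \left(4 + n\right)\right) + 3 = \left(7 + n\right) + 3 = 10 + n$)
$- 11 Y{\left(4 \left(-4 + f\right) \right)} \left(-15\right) = - 11 \left(10 + 4 \left(-4 + 6\right)\right) \left(-15\right) = - 11 \left(10 + 4 \cdot 2\right) \left(-15\right) = - 11 \left(10 + 8\right) \left(-15\right) = \left(-11\right) 18 \left(-15\right) = \left(-198\right) \left(-15\right) = 2970$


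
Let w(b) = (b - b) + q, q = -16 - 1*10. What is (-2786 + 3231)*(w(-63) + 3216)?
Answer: 1419550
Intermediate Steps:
q = -26 (q = -16 - 10 = -26)
w(b) = -26 (w(b) = (b - b) - 26 = 0 - 26 = -26)
(-2786 + 3231)*(w(-63) + 3216) = (-2786 + 3231)*(-26 + 3216) = 445*3190 = 1419550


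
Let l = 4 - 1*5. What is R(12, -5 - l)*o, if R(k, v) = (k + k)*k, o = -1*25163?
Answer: -7246944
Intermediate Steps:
l = -1 (l = 4 - 5 = -1)
o = -25163
R(k, v) = 2*k² (R(k, v) = (2*k)*k = 2*k²)
R(12, -5 - l)*o = (2*12²)*(-25163) = (2*144)*(-25163) = 288*(-25163) = -7246944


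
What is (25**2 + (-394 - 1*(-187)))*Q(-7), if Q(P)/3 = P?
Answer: -8778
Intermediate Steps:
Q(P) = 3*P
(25**2 + (-394 - 1*(-187)))*Q(-7) = (25**2 + (-394 - 1*(-187)))*(3*(-7)) = (625 + (-394 + 187))*(-21) = (625 - 207)*(-21) = 418*(-21) = -8778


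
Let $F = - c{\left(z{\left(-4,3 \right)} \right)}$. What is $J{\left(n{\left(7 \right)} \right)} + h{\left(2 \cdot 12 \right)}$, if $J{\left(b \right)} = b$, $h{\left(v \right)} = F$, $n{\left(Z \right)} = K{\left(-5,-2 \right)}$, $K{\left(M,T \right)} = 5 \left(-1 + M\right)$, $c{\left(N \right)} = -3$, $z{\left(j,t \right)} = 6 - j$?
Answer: $-27$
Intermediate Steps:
$K{\left(M,T \right)} = -5 + 5 M$
$n{\left(Z \right)} = -30$ ($n{\left(Z \right)} = -5 + 5 \left(-5\right) = -5 - 25 = -30$)
$F = 3$ ($F = \left(-1\right) \left(-3\right) = 3$)
$h{\left(v \right)} = 3$
$J{\left(n{\left(7 \right)} \right)} + h{\left(2 \cdot 12 \right)} = -30 + 3 = -27$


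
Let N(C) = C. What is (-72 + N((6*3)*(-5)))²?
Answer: 26244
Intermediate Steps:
(-72 + N((6*3)*(-5)))² = (-72 + (6*3)*(-5))² = (-72 + 18*(-5))² = (-72 - 90)² = (-162)² = 26244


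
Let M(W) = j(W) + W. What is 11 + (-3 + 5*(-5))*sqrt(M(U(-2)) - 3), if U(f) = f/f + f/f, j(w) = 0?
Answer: 11 - 28*I ≈ 11.0 - 28.0*I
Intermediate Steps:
U(f) = 2 (U(f) = 1 + 1 = 2)
M(W) = W (M(W) = 0 + W = W)
11 + (-3 + 5*(-5))*sqrt(M(U(-2)) - 3) = 11 + (-3 + 5*(-5))*sqrt(2 - 3) = 11 + (-3 - 25)*sqrt(-1) = 11 - 28*I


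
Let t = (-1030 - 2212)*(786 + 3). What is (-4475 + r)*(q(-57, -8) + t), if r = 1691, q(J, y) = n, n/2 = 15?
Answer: 7121215872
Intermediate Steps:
n = 30 (n = 2*15 = 30)
q(J, y) = 30
t = -2557938 (t = -3242*789 = -2557938)
(-4475 + r)*(q(-57, -8) + t) = (-4475 + 1691)*(30 - 2557938) = -2784*(-2557908) = 7121215872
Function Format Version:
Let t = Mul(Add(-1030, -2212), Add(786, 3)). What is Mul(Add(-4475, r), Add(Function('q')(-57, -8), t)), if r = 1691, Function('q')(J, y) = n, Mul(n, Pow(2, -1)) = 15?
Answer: 7121215872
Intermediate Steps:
n = 30 (n = Mul(2, 15) = 30)
Function('q')(J, y) = 30
t = -2557938 (t = Mul(-3242, 789) = -2557938)
Mul(Add(-4475, r), Add(Function('q')(-57, -8), t)) = Mul(Add(-4475, 1691), Add(30, -2557938)) = Mul(-2784, -2557908) = 7121215872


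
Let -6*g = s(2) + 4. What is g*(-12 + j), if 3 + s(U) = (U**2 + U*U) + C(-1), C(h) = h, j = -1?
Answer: 52/3 ≈ 17.333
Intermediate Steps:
s(U) = -4 + 2*U**2 (s(U) = -3 + ((U**2 + U*U) - 1) = -3 + ((U**2 + U**2) - 1) = -3 + (2*U**2 - 1) = -3 + (-1 + 2*U**2) = -4 + 2*U**2)
g = -4/3 (g = -((-4 + 2*2**2) + 4)/6 = -((-4 + 2*4) + 4)/6 = -((-4 + 8) + 4)/6 = -(4 + 4)/6 = -1/6*8 = -4/3 ≈ -1.3333)
g*(-12 + j) = -4*(-12 - 1)/3 = -4/3*(-13) = 52/3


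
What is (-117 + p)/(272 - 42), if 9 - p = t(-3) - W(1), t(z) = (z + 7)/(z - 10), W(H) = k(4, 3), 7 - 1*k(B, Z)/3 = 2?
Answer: -241/598 ≈ -0.40301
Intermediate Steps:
k(B, Z) = 15 (k(B, Z) = 21 - 3*2 = 21 - 6 = 15)
W(H) = 15
t(z) = (7 + z)/(-10 + z)
p = 316/13 (p = 9 - ((7 - 3)/(-10 - 3) - 1*15) = 9 - (4/(-13) - 15) = 9 - (-1/13*4 - 15) = 9 - (-4/13 - 15) = 9 - 1*(-199/13) = 9 + 199/13 = 316/13 ≈ 24.308)
(-117 + p)/(272 - 42) = (-117 + 316/13)/(272 - 42) = -1205/13/230 = -1205/13*1/230 = -241/598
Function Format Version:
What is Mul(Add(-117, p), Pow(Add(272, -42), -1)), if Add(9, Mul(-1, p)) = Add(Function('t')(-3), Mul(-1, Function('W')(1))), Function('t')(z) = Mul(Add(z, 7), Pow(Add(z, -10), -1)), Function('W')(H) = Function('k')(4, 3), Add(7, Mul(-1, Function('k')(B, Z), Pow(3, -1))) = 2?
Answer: Rational(-241, 598) ≈ -0.40301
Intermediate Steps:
Function('k')(B, Z) = 15 (Function('k')(B, Z) = Add(21, Mul(-3, 2)) = Add(21, -6) = 15)
Function('W')(H) = 15
Function('t')(z) = Mul(Pow(Add(-10, z), -1), Add(7, z)) (Function('t')(z) = Mul(Add(7, z), Pow(Add(-10, z), -1)) = Mul(Pow(Add(-10, z), -1), Add(7, z)))
p = Rational(316, 13) (p = Add(9, Mul(-1, Add(Mul(Pow(Add(-10, -3), -1), Add(7, -3)), Mul(-1, 15)))) = Add(9, Mul(-1, Add(Mul(Pow(-13, -1), 4), -15))) = Add(9, Mul(-1, Add(Mul(Rational(-1, 13), 4), -15))) = Add(9, Mul(-1, Add(Rational(-4, 13), -15))) = Add(9, Mul(-1, Rational(-199, 13))) = Add(9, Rational(199, 13)) = Rational(316, 13) ≈ 24.308)
Mul(Add(-117, p), Pow(Add(272, -42), -1)) = Mul(Add(-117, Rational(316, 13)), Pow(Add(272, -42), -1)) = Mul(Rational(-1205, 13), Pow(230, -1)) = Mul(Rational(-1205, 13), Rational(1, 230)) = Rational(-241, 598)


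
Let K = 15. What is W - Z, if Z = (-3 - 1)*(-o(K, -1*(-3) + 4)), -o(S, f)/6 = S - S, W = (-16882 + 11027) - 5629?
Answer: -11484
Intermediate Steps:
W = -11484 (W = -5855 - 5629 = -11484)
o(S, f) = 0 (o(S, f) = -6*(S - S) = -6*0 = 0)
Z = 0 (Z = (-3 - 1)*(-1*0) = -4*0 = 0)
W - Z = -11484 - 1*0 = -11484 + 0 = -11484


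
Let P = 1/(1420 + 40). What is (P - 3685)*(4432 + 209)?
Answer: -24969039459/1460 ≈ -1.7102e+7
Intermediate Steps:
P = 1/1460 ≈ 0.00068493
(P - 3685)*(4432 + 209) = (1/1460 - 3685)*(4432 + 209) = -5380099/1460*4641 = -24969039459/1460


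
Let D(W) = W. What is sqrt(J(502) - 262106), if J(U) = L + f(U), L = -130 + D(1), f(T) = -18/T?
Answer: I*sqrt(16521069494)/251 ≈ 512.09*I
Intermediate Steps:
L = -129 (L = -130 + 1 = -129)
J(U) = -129 - 18/U
sqrt(J(502) - 262106) = sqrt((-129 - 18/502) - 262106) = sqrt((-129 - 18*1/502) - 262106) = sqrt((-129 - 9/251) - 262106) = sqrt(-32388/251 - 262106) = sqrt(-65820994/251) = I*sqrt(16521069494)/251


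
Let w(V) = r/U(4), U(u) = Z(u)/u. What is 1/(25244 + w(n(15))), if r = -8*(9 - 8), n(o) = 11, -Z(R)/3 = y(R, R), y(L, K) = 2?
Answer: 3/75748 ≈ 3.9605e-5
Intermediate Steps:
Z(R) = -6 (Z(R) = -3*2 = -6)
U(u) = -6/u
r = -8 (r = -8*1 = -8)
w(V) = 16/3 (w(V) = -8/((-6/4)) = -8/((-6*¼)) = -8/(-3/2) = -8*(-⅔) = 16/3)
1/(25244 + w(n(15))) = 1/(25244 + 16/3) = 1/(75748/3) = 3/75748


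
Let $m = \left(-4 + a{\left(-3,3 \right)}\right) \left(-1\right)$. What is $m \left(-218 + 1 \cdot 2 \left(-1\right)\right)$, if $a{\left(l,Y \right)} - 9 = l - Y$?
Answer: $-220$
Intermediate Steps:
$a{\left(l,Y \right)} = 9 + l - Y$ ($a{\left(l,Y \right)} = 9 - \left(Y - l\right) = 9 + l - Y$)
$m = 1$ ($m = \left(-4 - -3\right) \left(-1\right) = \left(-4 + 3\right) \left(-1\right) = \left(-1\right) \left(-1\right) = 1$)
$m \left(-218 + 1 \cdot 2 \left(-1\right)\right) = 1 \left(-218 + 1 \cdot 2 \left(-1\right)\right) = 1 \left(-218 + 2 \left(-1\right)\right) = 1 \left(-218 - 2\right) = 1 \left(-220\right) = -220$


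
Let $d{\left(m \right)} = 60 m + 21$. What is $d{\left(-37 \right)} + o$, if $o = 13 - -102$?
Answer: $-2084$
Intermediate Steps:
$d{\left(m \right)} = 21 + 60 m$
$o = 115$ ($o = 13 + 102 = 115$)
$d{\left(-37 \right)} + o = \left(21 + 60 \left(-37\right)\right) + 115 = \left(21 - 2220\right) + 115 = -2199 + 115 = -2084$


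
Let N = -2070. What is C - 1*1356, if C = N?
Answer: -3426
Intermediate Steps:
C = -2070
C - 1*1356 = -2070 - 1*1356 = -2070 - 1356 = -3426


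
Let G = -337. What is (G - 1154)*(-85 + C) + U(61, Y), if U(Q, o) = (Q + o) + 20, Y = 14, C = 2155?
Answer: -3086275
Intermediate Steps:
U(Q, o) = 20 + Q + o
(G - 1154)*(-85 + C) + U(61, Y) = (-337 - 1154)*(-85 + 2155) + (20 + 61 + 14) = -1491*2070 + 95 = -3086370 + 95 = -3086275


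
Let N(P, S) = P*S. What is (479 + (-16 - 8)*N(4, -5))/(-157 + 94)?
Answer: -137/9 ≈ -15.222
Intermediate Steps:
(479 + (-16 - 8)*N(4, -5))/(-157 + 94) = (479 + (-16 - 8)*(4*(-5)))/(-157 + 94) = (479 - 24*(-20))/(-63) = (479 + 480)*(-1/63) = 959*(-1/63) = -137/9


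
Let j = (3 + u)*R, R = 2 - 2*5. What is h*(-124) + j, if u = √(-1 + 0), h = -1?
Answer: 100 - 8*I ≈ 100.0 - 8.0*I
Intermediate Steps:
u = I (u = √(-1) = I ≈ 1.0*I)
R = -8 (R = 2 - 10 = -8)
j = -24 - 8*I (j = (3 + I)*(-8) = -24 - 8*I ≈ -24.0 - 8.0*I)
h*(-124) + j = -1*(-124) + (-24 - 8*I) = 124 + (-24 - 8*I) = 100 - 8*I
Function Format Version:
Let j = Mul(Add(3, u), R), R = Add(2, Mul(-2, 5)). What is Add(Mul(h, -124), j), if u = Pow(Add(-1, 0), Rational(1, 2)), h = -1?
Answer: Add(100, Mul(-8, I)) ≈ Add(100.00, Mul(-8.0000, I))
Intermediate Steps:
u = I (u = Pow(-1, Rational(1, 2)) = I ≈ Mul(1.0000, I))
R = -8 (R = Add(2, -10) = -8)
j = Add(-24, Mul(-8, I)) (j = Mul(Add(3, I), -8) = Add(-24, Mul(-8, I)) ≈ Add(-24.000, Mul(-8.0000, I)))
Add(Mul(h, -124), j) = Add(Mul(-1, -124), Add(-24, Mul(-8, I))) = Add(124, Add(-24, Mul(-8, I))) = Add(100, Mul(-8, I))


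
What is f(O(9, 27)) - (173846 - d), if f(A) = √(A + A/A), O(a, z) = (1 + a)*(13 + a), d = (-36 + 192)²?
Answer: -149510 + √221 ≈ -1.4950e+5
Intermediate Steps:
d = 24336 (d = 156² = 24336)
f(A) = √(1 + A) (f(A) = √(A + 1) = √(1 + A))
f(O(9, 27)) - (173846 - d) = √(1 + (13 + 9² + 14*9)) - (173846 - 1*24336) = √(1 + (13 + 81 + 126)) - (173846 - 24336) = √(1 + 220) - 1*149510 = √221 - 149510 = -149510 + √221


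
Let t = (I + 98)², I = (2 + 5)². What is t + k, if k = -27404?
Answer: -5795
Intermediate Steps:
I = 49 (I = 7² = 49)
t = 21609 (t = (49 + 98)² = 147² = 21609)
t + k = 21609 - 27404 = -5795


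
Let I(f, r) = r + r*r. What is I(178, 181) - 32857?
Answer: 85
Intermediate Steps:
I(f, r) = r + r²
I(178, 181) - 32857 = 181*(1 + 181) - 32857 = 181*182 - 32857 = 32942 - 32857 = 85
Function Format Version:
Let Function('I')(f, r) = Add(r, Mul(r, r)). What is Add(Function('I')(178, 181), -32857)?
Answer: 85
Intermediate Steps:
Function('I')(f, r) = Add(r, Pow(r, 2))
Add(Function('I')(178, 181), -32857) = Add(Mul(181, Add(1, 181)), -32857) = Add(Mul(181, 182), -32857) = Add(32942, -32857) = 85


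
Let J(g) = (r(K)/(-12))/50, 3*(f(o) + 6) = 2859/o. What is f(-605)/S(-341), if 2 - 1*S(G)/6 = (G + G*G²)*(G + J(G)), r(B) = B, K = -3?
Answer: 45830/490819159944597 ≈ 9.3375e-11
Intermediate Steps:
f(o) = -6 + 953/o (f(o) = -6 + (2859/o)/3 = -6 + 953/o)
J(g) = 1/200 (J(g) = -3/(-12)/50 = -3*(-1/12)*(1/50) = (¼)*(1/50) = 1/200)
S(G) = 12 - 6*(1/200 + G)*(G + G³) (S(G) = 12 - 6*(G + G*G²)*(G + 1/200) = 12 - 6*(G + G³)*(1/200 + G) = 12 - 6*(1/200 + G)*(G + G³))
f(-605)/S(-341) = (-6 + 953/(-605))/(12 - 6*(-341)² - 6*(-341)⁴ - 3/100*(-341) - 3/100*(-341)³) = (-6 + 953*(-1/605))/(12 - 6*116281 - 6*13521270961 + 1023/100 - 3/100*(-39651821)) = (-6 - 953/605)/(12 - 697686 - 81127625766 + 1023/100 + 118955463/100) = -4583/(605*(-4056356693757/50)) = -4583/605*(-50/4056356693757) = 45830/490819159944597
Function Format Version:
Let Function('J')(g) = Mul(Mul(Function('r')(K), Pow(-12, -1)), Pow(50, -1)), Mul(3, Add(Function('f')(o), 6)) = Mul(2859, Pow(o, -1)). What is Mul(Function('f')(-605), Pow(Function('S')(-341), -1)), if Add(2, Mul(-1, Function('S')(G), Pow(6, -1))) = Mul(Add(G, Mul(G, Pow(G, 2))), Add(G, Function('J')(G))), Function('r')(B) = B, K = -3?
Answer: Rational(45830, 490819159944597) ≈ 9.3375e-11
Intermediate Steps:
Function('f')(o) = Add(-6, Mul(953, Pow(o, -1))) (Function('f')(o) = Add(-6, Mul(Rational(1, 3), Mul(2859, Pow(o, -1)))) = Add(-6, Mul(953, Pow(o, -1))))
Function('J')(g) = Rational(1, 200) (Function('J')(g) = Mul(Mul(-3, Pow(-12, -1)), Pow(50, -1)) = Mul(Mul(-3, Rational(-1, 12)), Rational(1, 50)) = Mul(Rational(1, 4), Rational(1, 50)) = Rational(1, 200))
Function('S')(G) = Add(12, Mul(-6, Add(Rational(1, 200), G), Add(G, Pow(G, 3)))) (Function('S')(G) = Add(12, Mul(-6, Mul(Add(G, Mul(G, Pow(G, 2))), Add(G, Rational(1, 200))))) = Add(12, Mul(-6, Mul(Add(G, Pow(G, 3)), Add(Rational(1, 200), G)))) = Add(12, Mul(-6, Mul(Add(Rational(1, 200), G), Add(G, Pow(G, 3))))) = Add(12, Mul(-6, Add(Rational(1, 200), G), Add(G, Pow(G, 3)))))
Mul(Function('f')(-605), Pow(Function('S')(-341), -1)) = Mul(Add(-6, Mul(953, Pow(-605, -1))), Pow(Add(12, Mul(-6, Pow(-341, 2)), Mul(-6, Pow(-341, 4)), Mul(Rational(-3, 100), -341), Mul(Rational(-3, 100), Pow(-341, 3))), -1)) = Mul(Add(-6, Mul(953, Rational(-1, 605))), Pow(Add(12, Mul(-6, 116281), Mul(-6, 13521270961), Rational(1023, 100), Mul(Rational(-3, 100), -39651821)), -1)) = Mul(Add(-6, Rational(-953, 605)), Pow(Add(12, -697686, -81127625766, Rational(1023, 100), Rational(118955463, 100)), -1)) = Mul(Rational(-4583, 605), Pow(Rational(-4056356693757, 50), -1)) = Mul(Rational(-4583, 605), Rational(-50, 4056356693757)) = Rational(45830, 490819159944597)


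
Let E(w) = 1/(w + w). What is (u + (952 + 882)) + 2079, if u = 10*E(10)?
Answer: 7827/2 ≈ 3913.5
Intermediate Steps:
E(w) = 1/(2*w)
u = ½ (u = 10*((½)/10) = 10*((½)*(⅒)) = 10*(1/20) = ½ ≈ 0.50000)
(u + (952 + 882)) + 2079 = (½ + (952 + 882)) + 2079 = (½ + 1834) + 2079 = 3669/2 + 2079 = 7827/2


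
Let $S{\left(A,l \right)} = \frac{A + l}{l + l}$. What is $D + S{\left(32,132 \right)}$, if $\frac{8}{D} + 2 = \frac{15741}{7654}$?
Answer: $\frac{4059065}{28578} \approx 142.03$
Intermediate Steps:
$D = \frac{61232}{433}$ ($D = \frac{8}{-2 + \frac{15741}{7654}} = \frac{8}{\frac{433}{7654}} = 8 \cdot \frac{7654}{433} = \frac{61232}{433} \approx 141.41$)
$S{\left(A,l \right)} = \frac{A + l}{2 l}$
$D + S{\left(32,132 \right)} = \frac{61232}{433} + \frac{32 + 132}{2 \cdot 132} = \frac{61232}{433} + \frac{1}{2} \cdot \frac{1}{132} \cdot 164 = \frac{61232}{433} + \frac{41}{66} = \frac{4059065}{28578}$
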